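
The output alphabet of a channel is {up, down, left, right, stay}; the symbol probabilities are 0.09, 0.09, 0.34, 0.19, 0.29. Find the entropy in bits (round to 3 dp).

2.128 bits

H = −Σ pᵢ log₂ pᵢ.
−0.09·log₂(0.09) = 0.3127
−0.09·log₂(0.09) = 0.3127
−0.34·log₂(0.34) = 0.5292
−0.19·log₂(0.19) = 0.4552
−0.29·log₂(0.29) = 0.5179
Sum ≈ 2.1276 → 2.128 bits.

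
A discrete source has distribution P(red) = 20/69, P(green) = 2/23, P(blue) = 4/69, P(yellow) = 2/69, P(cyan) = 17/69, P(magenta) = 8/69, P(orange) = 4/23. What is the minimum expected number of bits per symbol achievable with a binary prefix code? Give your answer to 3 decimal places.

2.551 bits/symbol

Repeatedly combine the two least-probable nodes; the expected code length is the sum of the merged weights.
merge 2/69 + 4/69 → 2/23
merge 2/23 + 2/23 → 4/23
merge 8/69 + 4/23 → 20/69
merge 4/23 + 17/69 → 29/69
merge 20/69 + 20/69 → 40/69
merge 29/69 + 40/69 → 1
L = 2/23 + 4/23 + 20/69 + 29/69 + 40/69 + 1 = 176/69 ≈ 2.551 bits/symbol.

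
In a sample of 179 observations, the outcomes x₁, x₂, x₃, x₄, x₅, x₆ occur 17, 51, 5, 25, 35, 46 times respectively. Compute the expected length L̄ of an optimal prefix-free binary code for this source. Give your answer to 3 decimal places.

2.385 bits/symbol

Probabilities are the counts divided by 179.
Repeatedly combine the two least-probable nodes; the expected code length is the sum of the merged weights.
merge 5/179 + 17/179 → 22/179
merge 22/179 + 25/179 → 47/179
merge 35/179 + 46/179 → 81/179
merge 47/179 + 51/179 → 98/179
merge 81/179 + 98/179 → 1
L = 22/179 + 47/179 + 81/179 + 98/179 + 1 = 427/179 ≈ 2.385 bits/symbol.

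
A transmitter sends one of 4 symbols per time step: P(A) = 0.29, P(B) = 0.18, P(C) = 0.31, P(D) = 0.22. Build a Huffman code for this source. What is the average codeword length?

2 bits/symbol

Repeatedly combine the two least-probable nodes; the expected code length is the sum of the merged weights.
merge 9/50 + 11/50 → 2/5
merge 29/100 + 31/100 → 3/5
merge 2/5 + 3/5 → 1
L = 2/5 + 3/5 + 1 = 2 bits/symbol.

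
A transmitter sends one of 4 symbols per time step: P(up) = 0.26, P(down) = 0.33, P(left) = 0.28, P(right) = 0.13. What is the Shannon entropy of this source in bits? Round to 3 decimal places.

H = −Σ pᵢ log₂ pᵢ.
−0.26·log₂(0.26) = 0.5053
−0.33·log₂(0.33) = 0.5278
−0.28·log₂(0.28) = 0.5142
−0.13·log₂(0.13) = 0.3826
Sum ≈ 1.9300 → 1.930 bits.

1.930 bits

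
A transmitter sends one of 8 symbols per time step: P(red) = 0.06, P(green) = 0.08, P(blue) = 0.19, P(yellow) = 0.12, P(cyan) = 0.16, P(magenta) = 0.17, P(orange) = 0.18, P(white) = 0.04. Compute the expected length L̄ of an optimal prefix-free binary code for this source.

2.91 bits/symbol

Repeatedly combine the two least-probable nodes; the expected code length is the sum of the merged weights.
merge 1/25 + 3/50 → 1/10
merge 2/25 + 1/10 → 9/50
merge 3/25 + 4/25 → 7/25
merge 17/100 + 9/50 → 7/20
merge 9/50 + 19/100 → 37/100
merge 7/25 + 7/20 → 63/100
merge 37/100 + 63/100 → 1
L = 1/10 + 9/50 + 7/25 + 7/20 + 37/100 + 63/100 + 1 = 291/100 = 2.91 bits/symbol.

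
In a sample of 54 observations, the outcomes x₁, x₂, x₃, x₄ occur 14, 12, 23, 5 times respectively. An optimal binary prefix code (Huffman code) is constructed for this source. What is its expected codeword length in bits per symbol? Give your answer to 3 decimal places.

Probabilities are the counts divided by 54.
Repeatedly combine the two least-probable nodes; the expected code length is the sum of the merged weights.
merge 5/54 + 2/9 → 17/54
merge 7/27 + 17/54 → 31/54
merge 23/54 + 31/54 → 1
L = 17/54 + 31/54 + 1 = 17/9 ≈ 1.889 bits/symbol.

1.889 bits/symbol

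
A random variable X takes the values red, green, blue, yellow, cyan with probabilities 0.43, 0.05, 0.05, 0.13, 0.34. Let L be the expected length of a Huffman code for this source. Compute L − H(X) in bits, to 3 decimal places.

Entropy H = −Σ p log₂ p ≈ 1.8676 bits.
Huffman merges: 1/20+1/20→1/10; 1/10+13/100→23/100; 23/100+17/50→57/100; 43/100+57/100→1. L = 19/10 ≈ 1.9000.
L − H = 1.9000 − 1.8676 = 0.032 bits.

0.032 bits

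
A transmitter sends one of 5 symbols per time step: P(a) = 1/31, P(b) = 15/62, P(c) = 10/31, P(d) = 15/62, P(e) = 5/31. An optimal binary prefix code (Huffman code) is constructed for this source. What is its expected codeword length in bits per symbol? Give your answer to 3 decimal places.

Repeatedly combine the two least-probable nodes; the expected code length is the sum of the merged weights.
merge 1/31 + 5/31 → 6/31
merge 6/31 + 15/62 → 27/62
merge 15/62 + 10/31 → 35/62
merge 27/62 + 35/62 → 1
L = 6/31 + 27/62 + 35/62 + 1 = 68/31 ≈ 2.194 bits/symbol.

2.194 bits/symbol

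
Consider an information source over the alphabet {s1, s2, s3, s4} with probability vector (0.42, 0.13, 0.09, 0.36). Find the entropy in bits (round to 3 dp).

H = −Σ pᵢ log₂ pᵢ.
−0.42·log₂(0.42) = 0.5256
−0.13·log₂(0.13) = 0.3826
−0.09·log₂(0.09) = 0.3127
−0.36·log₂(0.36) = 0.5306
Sum ≈ 1.7516 → 1.752 bits.

1.752 bits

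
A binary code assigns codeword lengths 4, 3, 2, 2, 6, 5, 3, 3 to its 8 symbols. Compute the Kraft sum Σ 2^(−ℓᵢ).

0.984375

With common denominator 2^6 = 64: Σ 2^(−ℓᵢ) = 4/64 + 8/64 + 16/64 + 16/64 + 1/64 + 2/64 + 8/64 + 8/64 = 63/64 = 0.984375.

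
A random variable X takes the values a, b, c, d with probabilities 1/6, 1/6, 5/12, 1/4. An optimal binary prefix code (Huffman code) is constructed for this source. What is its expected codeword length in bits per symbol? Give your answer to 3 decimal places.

1.917 bits/symbol

Repeatedly combine the two least-probable nodes; the expected code length is the sum of the merged weights.
merge 1/6 + 1/6 → 1/3
merge 1/4 + 1/3 → 7/12
merge 5/12 + 7/12 → 1
L = 1/3 + 7/12 + 1 = 23/12 ≈ 1.917 bits/symbol.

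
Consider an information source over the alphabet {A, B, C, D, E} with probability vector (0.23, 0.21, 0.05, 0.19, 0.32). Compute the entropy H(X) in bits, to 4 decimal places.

2.1578 bits

H = −Σ pᵢ log₂ pᵢ.
−0.23·log₂(0.23) = 0.4877
−0.21·log₂(0.21) = 0.4728
−0.05·log₂(0.05) = 0.2161
−0.19·log₂(0.19) = 0.4552
−0.32·log₂(0.32) = 0.5260
Sum ≈ 2.1578 → 2.1578 bits.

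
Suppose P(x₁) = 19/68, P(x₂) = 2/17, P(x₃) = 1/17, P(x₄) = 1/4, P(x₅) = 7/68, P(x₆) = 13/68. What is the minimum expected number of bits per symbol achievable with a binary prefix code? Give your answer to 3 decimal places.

2.441 bits/symbol

Repeatedly combine the two least-probable nodes; the expected code length is the sum of the merged weights.
merge 1/17 + 7/68 → 11/68
merge 2/17 + 11/68 → 19/68
merge 13/68 + 1/4 → 15/34
merge 19/68 + 19/68 → 19/34
merge 15/34 + 19/34 → 1
L = 11/68 + 19/68 + 15/34 + 19/34 + 1 = 83/34 ≈ 2.441 bits/symbol.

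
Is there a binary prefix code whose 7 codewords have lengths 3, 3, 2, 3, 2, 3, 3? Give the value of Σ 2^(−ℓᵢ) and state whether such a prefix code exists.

1.125; no

With common denominator 2^3 = 8: Σ 2^(−ℓᵢ) = 1/8 + 1/8 + 2/8 + 1/8 + 2/8 + 1/8 + 1/8 = 9/8 = 1.125.
Kraft's inequality requires Σ ≤ 1; here Σ = 1.125 > 1, so no such prefix code exists.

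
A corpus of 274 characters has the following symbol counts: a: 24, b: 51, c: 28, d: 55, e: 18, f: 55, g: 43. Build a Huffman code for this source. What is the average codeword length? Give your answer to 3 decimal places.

Probabilities are the counts divided by 274.
Repeatedly combine the two least-probable nodes; the expected code length is the sum of the merged weights.
merge 9/137 + 12/137 → 21/137
merge 14/137 + 21/137 → 35/137
merge 43/274 + 51/274 → 47/137
merge 55/274 + 55/274 → 55/137
merge 35/137 + 47/137 → 82/137
merge 55/137 + 82/137 → 1
L = 21/137 + 35/137 + 47/137 + 55/137 + 82/137 + 1 = 377/137 ≈ 2.752 bits/symbol.

2.752 bits/symbol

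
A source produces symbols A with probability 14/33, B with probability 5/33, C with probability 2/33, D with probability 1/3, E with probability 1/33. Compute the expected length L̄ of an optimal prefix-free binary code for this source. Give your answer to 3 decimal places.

1.909 bits/symbol

Repeatedly combine the two least-probable nodes; the expected code length is the sum of the merged weights.
merge 1/33 + 2/33 → 1/11
merge 1/11 + 5/33 → 8/33
merge 8/33 + 1/3 → 19/33
merge 14/33 + 19/33 → 1
L = 1/11 + 8/33 + 19/33 + 1 = 21/11 ≈ 1.909 bits/symbol.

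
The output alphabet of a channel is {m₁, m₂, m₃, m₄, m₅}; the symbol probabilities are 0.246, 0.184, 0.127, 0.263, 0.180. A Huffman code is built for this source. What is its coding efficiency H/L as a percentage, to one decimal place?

98.7%

Entropy H = −Σ p log₂ p ≈ 2.2773 bits.
Huffman merges: 127/1000+9/50→307/1000; 23/125+123/500→43/100; 263/1000+307/1000→57/100; 43/100+57/100→1. L = 2307/1000 ≈ 2.3070.
Efficiency = H/L = 2.2773/2.3070 = 98.7%.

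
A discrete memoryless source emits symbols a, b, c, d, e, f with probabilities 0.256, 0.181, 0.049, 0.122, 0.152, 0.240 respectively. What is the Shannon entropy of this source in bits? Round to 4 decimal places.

H = −Σ pᵢ log₂ pᵢ.
−0.256·log₂(0.256) = 0.5032
−0.181·log₂(0.181) = 0.4463
−0.049·log₂(0.049) = 0.2132
−0.122·log₂(0.122) = 0.3703
−0.152·log₂(0.152) = 0.4131
−0.240·log₂(0.240) = 0.4941
Sum ≈ 2.4403 → 2.4403 bits.

2.4403 bits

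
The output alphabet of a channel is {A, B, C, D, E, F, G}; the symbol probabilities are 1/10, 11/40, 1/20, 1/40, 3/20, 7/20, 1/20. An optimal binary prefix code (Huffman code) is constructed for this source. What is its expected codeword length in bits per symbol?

2.425 bits/symbol

Repeatedly combine the two least-probable nodes; the expected code length is the sum of the merged weights.
merge 1/40 + 1/20 → 3/40
merge 1/20 + 3/40 → 1/8
merge 1/10 + 1/8 → 9/40
merge 3/20 + 9/40 → 3/8
merge 11/40 + 7/20 → 5/8
merge 3/8 + 5/8 → 1
L = 3/40 + 1/8 + 9/40 + 3/8 + 5/8 + 1 = 97/40 = 2.425 bits/symbol.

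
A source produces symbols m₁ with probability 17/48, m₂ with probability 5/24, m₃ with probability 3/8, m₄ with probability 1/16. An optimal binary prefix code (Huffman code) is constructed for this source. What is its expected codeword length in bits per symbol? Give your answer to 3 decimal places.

1.896 bits/symbol

Repeatedly combine the two least-probable nodes; the expected code length is the sum of the merged weights.
merge 1/16 + 5/24 → 13/48
merge 13/48 + 17/48 → 5/8
merge 3/8 + 5/8 → 1
L = 13/48 + 5/8 + 1 = 91/48 ≈ 1.896 bits/symbol.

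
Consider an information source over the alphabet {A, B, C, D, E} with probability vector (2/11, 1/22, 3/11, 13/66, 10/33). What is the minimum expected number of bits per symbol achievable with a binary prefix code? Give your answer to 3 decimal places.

Repeatedly combine the two least-probable nodes; the expected code length is the sum of the merged weights.
merge 1/22 + 2/11 → 5/22
merge 13/66 + 5/22 → 14/33
merge 3/11 + 10/33 → 19/33
merge 14/33 + 19/33 → 1
L = 5/22 + 14/33 + 19/33 + 1 = 49/22 ≈ 2.227 bits/symbol.

2.227 bits/symbol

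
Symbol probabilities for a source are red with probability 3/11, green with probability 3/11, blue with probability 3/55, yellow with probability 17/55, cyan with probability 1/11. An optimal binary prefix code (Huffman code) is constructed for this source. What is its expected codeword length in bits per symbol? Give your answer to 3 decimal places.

Repeatedly combine the two least-probable nodes; the expected code length is the sum of the merged weights.
merge 3/55 + 1/11 → 8/55
merge 8/55 + 3/11 → 23/55
merge 3/11 + 17/55 → 32/55
merge 23/55 + 32/55 → 1
L = 8/55 + 23/55 + 32/55 + 1 = 118/55 ≈ 2.145 bits/symbol.

2.145 bits/symbol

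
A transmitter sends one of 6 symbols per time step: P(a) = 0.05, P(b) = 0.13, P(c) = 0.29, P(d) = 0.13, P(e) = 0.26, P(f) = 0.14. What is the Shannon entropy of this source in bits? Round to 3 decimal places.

H = −Σ pᵢ log₂ pᵢ.
−0.05·log₂(0.05) = 0.2161
−0.13·log₂(0.13) = 0.3826
−0.29·log₂(0.29) = 0.5179
−0.13·log₂(0.13) = 0.3826
−0.26·log₂(0.26) = 0.5053
−0.14·log₂(0.14) = 0.3971
Sum ≈ 2.4017 → 2.402 bits.

2.402 bits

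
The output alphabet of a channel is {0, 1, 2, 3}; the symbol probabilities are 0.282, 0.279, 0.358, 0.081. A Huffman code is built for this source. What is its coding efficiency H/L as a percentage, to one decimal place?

92.7%

Entropy H = −Σ p log₂ p ≈ 1.8531 bits.
Huffman merges: 81/1000+279/1000→9/25; 141/500+179/500→16/25; 9/25+16/25→1. L = 2 ≈ 2.0000.
Efficiency = H/L = 1.8531/2.0000 = 92.7%.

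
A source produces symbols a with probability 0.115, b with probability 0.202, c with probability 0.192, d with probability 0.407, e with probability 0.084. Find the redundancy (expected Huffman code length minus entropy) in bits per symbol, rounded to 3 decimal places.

Entropy H = −Σ p log₂ p ≈ 2.1101 bits.
Huffman merges: 21/250+23/200→199/1000; 24/125+199/1000→391/1000; 101/500+391/1000→593/1000; 407/1000+593/1000→1. L = 2183/1000 ≈ 2.1830.
L − H = 2.1830 − 2.1101 = 0.073 bits.

0.073 bits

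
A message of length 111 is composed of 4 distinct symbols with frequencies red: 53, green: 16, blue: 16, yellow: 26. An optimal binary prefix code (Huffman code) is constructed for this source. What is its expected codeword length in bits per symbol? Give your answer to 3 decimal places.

1.811 bits/symbol

Probabilities are the counts divided by 111.
Repeatedly combine the two least-probable nodes; the expected code length is the sum of the merged weights.
merge 16/111 + 16/111 → 32/111
merge 26/111 + 32/111 → 58/111
merge 53/111 + 58/111 → 1
L = 32/111 + 58/111 + 1 = 67/37 ≈ 1.811 bits/symbol.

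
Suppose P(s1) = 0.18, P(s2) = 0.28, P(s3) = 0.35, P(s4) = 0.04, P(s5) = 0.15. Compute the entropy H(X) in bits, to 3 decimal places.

2.086 bits

H = −Σ pᵢ log₂ pᵢ.
−0.18·log₂(0.18) = 0.4453
−0.28·log₂(0.28) = 0.5142
−0.35·log₂(0.35) = 0.5301
−0.04·log₂(0.04) = 0.1858
−0.15·log₂(0.15) = 0.4105
Sum ≈ 2.0859 → 2.086 bits.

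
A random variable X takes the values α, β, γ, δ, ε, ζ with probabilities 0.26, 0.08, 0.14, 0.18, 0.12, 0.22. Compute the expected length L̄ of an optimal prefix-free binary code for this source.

Repeatedly combine the two least-probable nodes; the expected code length is the sum of the merged weights.
merge 2/25 + 3/25 → 1/5
merge 7/50 + 9/50 → 8/25
merge 1/5 + 11/50 → 21/50
merge 13/50 + 8/25 → 29/50
merge 21/50 + 29/50 → 1
L = 1/5 + 8/25 + 21/50 + 29/50 + 1 = 63/25 = 2.52 bits/symbol.

2.52 bits/symbol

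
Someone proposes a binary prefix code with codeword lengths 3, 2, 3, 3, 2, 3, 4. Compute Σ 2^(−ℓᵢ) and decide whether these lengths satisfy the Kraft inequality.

1.0625; no

With common denominator 2^4 = 16: Σ 2^(−ℓᵢ) = 2/16 + 4/16 + 2/16 + 2/16 + 4/16 + 2/16 + 1/16 = 17/16 = 1.0625.
Kraft's inequality requires Σ ≤ 1; here Σ = 1.0625 > 1, so no such prefix code exists.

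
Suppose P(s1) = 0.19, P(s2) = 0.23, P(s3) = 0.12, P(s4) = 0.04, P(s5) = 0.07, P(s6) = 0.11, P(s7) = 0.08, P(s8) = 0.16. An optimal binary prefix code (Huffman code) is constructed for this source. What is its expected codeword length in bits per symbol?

Repeatedly combine the two least-probable nodes; the expected code length is the sum of the merged weights.
merge 1/25 + 7/100 → 11/100
merge 2/25 + 11/100 → 19/100
merge 11/100 + 3/25 → 23/100
merge 4/25 + 19/100 → 7/20
merge 19/100 + 23/100 → 21/50
merge 23/100 + 7/20 → 29/50
merge 21/50 + 29/50 → 1
L = 11/100 + 19/100 + 23/100 + 7/20 + 21/50 + 29/50 + 1 = 72/25 = 2.88 bits/symbol.

2.88 bits/symbol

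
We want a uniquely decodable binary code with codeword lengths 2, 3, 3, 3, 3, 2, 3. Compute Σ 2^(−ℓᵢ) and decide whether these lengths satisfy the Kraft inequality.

1.125; no

With common denominator 2^3 = 8: Σ 2^(−ℓᵢ) = 2/8 + 1/8 + 1/8 + 1/8 + 1/8 + 2/8 + 1/8 = 9/8 = 1.125.
Kraft's inequality requires Σ ≤ 1; here Σ = 1.125 > 1, so no such prefix code exists.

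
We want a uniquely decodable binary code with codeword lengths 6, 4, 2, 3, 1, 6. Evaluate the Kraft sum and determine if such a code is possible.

With common denominator 2^6 = 64: Σ 2^(−ℓᵢ) = 1/64 + 4/64 + 16/64 + 8/64 + 32/64 + 1/64 = 62/64 = 0.96875.
Kraft's inequality requires Σ ≤ 1; here Σ = 0.96875 ≤ 1, so such a prefix code exists.

0.96875; yes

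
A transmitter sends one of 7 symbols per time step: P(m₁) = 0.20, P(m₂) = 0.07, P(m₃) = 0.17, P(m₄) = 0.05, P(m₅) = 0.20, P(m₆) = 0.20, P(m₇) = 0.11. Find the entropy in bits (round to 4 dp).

H = −Σ pᵢ log₂ pᵢ.
−0.20·log₂(0.20) = 0.4644
−0.07·log₂(0.07) = 0.2686
−0.17·log₂(0.17) = 0.4346
−0.05·log₂(0.05) = 0.2161
−0.20·log₂(0.20) = 0.4644
−0.20·log₂(0.20) = 0.4644
−0.11·log₂(0.11) = 0.3503
Sum ≈ 2.6627 → 2.6627 bits.

2.6627 bits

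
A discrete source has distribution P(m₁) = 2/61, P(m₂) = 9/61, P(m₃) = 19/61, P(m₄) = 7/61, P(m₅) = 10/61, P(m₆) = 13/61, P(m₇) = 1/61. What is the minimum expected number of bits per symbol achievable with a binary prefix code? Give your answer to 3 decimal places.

2.525 bits/symbol

Repeatedly combine the two least-probable nodes; the expected code length is the sum of the merged weights.
merge 1/61 + 2/61 → 3/61
merge 3/61 + 7/61 → 10/61
merge 9/61 + 10/61 → 19/61
merge 10/61 + 13/61 → 23/61
merge 19/61 + 19/61 → 38/61
merge 23/61 + 38/61 → 1
L = 3/61 + 10/61 + 19/61 + 23/61 + 38/61 + 1 = 154/61 ≈ 2.525 bits/symbol.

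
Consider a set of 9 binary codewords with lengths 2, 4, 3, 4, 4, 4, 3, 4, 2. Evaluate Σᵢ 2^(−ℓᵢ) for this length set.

1.0625

With common denominator 2^4 = 16: Σ 2^(−ℓᵢ) = 4/16 + 1/16 + 2/16 + 1/16 + 1/16 + 1/16 + 2/16 + 1/16 + 4/16 = 17/16 = 1.0625.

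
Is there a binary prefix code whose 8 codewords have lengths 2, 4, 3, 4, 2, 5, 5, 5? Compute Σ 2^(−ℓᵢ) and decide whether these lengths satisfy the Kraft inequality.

0.84375; yes

With common denominator 2^5 = 32: Σ 2^(−ℓᵢ) = 8/32 + 2/32 + 4/32 + 2/32 + 8/32 + 1/32 + 1/32 + 1/32 = 27/32 = 0.84375.
Kraft's inequality requires Σ ≤ 1; here Σ = 0.84375 ≤ 1, so such a prefix code exists.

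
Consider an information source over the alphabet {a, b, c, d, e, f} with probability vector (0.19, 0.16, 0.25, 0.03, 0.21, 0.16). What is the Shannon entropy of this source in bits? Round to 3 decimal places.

H = −Σ pᵢ log₂ pᵢ.
−0.19·log₂(0.19) = 0.4552
−0.16·log₂(0.16) = 0.4230
−0.25·log₂(0.25) = 0.5000
−0.03·log₂(0.03) = 0.1518
−0.21·log₂(0.21) = 0.4728
−0.16·log₂(0.16) = 0.4230
Sum ≈ 2.4259 → 2.426 bits.

2.426 bits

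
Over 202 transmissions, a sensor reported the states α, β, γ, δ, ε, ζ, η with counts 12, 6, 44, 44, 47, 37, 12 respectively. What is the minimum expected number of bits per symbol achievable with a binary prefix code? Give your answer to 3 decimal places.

Probabilities are the counts divided by 202.
Repeatedly combine the two least-probable nodes; the expected code length is the sum of the merged weights.
merge 3/101 + 6/101 → 9/101
merge 6/101 + 9/101 → 15/101
merge 15/101 + 37/202 → 67/202
merge 22/101 + 22/101 → 44/101
merge 47/202 + 67/202 → 57/101
merge 44/101 + 57/101 → 1
L = 9/101 + 15/101 + 67/202 + 44/101 + 57/101 + 1 = 519/202 ≈ 2.569 bits/symbol.

2.569 bits/symbol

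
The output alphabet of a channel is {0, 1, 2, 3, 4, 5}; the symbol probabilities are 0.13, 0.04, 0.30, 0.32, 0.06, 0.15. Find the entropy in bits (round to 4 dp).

2.2696 bits

H = −Σ pᵢ log₂ pᵢ.
−0.13·log₂(0.13) = 0.3826
−0.04·log₂(0.04) = 0.1858
−0.30·log₂(0.30) = 0.5211
−0.32·log₂(0.32) = 0.5260
−0.06·log₂(0.06) = 0.2435
−0.15·log₂(0.15) = 0.4105
Sum ≈ 2.2696 → 2.2696 bits.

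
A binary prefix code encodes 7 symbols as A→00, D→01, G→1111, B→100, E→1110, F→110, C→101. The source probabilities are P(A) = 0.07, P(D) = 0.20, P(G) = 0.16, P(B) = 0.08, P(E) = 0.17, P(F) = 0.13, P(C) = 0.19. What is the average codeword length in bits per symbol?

L̄ = Σ pᵢ·ℓᵢ = 0.07·2 + 0.20·2 + 0.16·4 + 0.08·3 + 0.17·4 + 0.13·3 + 0.19·3 = 3.06 bits/symbol.

3.06 bits/symbol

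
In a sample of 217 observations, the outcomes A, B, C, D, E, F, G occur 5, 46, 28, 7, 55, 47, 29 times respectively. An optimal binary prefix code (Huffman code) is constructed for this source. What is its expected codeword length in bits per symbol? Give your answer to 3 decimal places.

Probabilities are the counts divided by 217.
Repeatedly combine the two least-probable nodes; the expected code length is the sum of the merged weights.
merge 5/217 + 1/31 → 12/217
merge 12/217 + 4/31 → 40/217
merge 29/217 + 40/217 → 69/217
merge 46/217 + 47/217 → 3/7
merge 55/217 + 69/217 → 4/7
merge 3/7 + 4/7 → 1
L = 12/217 + 40/217 + 69/217 + 3/7 + 4/7 + 1 = 555/217 ≈ 2.558 bits/symbol.

2.558 bits/symbol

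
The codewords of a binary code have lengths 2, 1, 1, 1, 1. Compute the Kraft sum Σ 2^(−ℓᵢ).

2.25

With common denominator 2^2 = 4: Σ 2^(−ℓᵢ) = 1/4 + 2/4 + 2/4 + 2/4 + 2/4 = 9/4 = 2.25.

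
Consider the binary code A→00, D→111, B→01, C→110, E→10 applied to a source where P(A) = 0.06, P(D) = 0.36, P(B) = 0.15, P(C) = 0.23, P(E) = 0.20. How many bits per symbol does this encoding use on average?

2.59 bits/symbol

L̄ = Σ pᵢ·ℓᵢ = 0.06·2 + 0.36·3 + 0.15·2 + 0.23·3 + 0.20·2 = 2.59 bits/symbol.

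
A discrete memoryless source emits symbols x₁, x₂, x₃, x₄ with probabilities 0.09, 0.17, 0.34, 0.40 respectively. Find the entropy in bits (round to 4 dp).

1.8052 bits

H = −Σ pᵢ log₂ pᵢ.
−0.09·log₂(0.09) = 0.3127
−0.17·log₂(0.17) = 0.4346
−0.34·log₂(0.34) = 0.5292
−0.40·log₂(0.40) = 0.5288
Sum ≈ 1.8052 → 1.8052 bits.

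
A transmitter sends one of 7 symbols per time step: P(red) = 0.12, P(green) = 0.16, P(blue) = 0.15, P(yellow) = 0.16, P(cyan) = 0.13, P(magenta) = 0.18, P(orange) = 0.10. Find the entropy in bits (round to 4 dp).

2.7838 bits

H = −Σ pᵢ log₂ pᵢ.
−0.12·log₂(0.12) = 0.3671
−0.16·log₂(0.16) = 0.4230
−0.15·log₂(0.15) = 0.4105
−0.16·log₂(0.16) = 0.4230
−0.13·log₂(0.13) = 0.3826
−0.18·log₂(0.18) = 0.4453
−0.10·log₂(0.10) = 0.3322
Sum ≈ 2.7838 → 2.7838 bits.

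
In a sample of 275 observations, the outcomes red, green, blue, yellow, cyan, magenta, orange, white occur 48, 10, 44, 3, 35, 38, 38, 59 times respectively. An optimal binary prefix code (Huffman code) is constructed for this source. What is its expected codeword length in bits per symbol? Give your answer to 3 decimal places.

2.833 bits/symbol

Probabilities are the counts divided by 275.
Repeatedly combine the two least-probable nodes; the expected code length is the sum of the merged weights.
merge 3/275 + 2/55 → 13/275
merge 13/275 + 7/55 → 48/275
merge 38/275 + 38/275 → 76/275
merge 4/25 + 48/275 → 92/275
merge 48/275 + 59/275 → 107/275
merge 76/275 + 92/275 → 168/275
merge 107/275 + 168/275 → 1
L = 13/275 + 48/275 + 76/275 + 92/275 + 107/275 + 168/275 + 1 = 779/275 ≈ 2.833 bits/symbol.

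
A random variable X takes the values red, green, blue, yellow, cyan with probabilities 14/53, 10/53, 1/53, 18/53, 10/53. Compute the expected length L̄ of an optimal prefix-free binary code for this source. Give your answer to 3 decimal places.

2.208 bits/symbol

Repeatedly combine the two least-probable nodes; the expected code length is the sum of the merged weights.
merge 1/53 + 10/53 → 11/53
merge 10/53 + 11/53 → 21/53
merge 14/53 + 18/53 → 32/53
merge 21/53 + 32/53 → 1
L = 11/53 + 21/53 + 32/53 + 1 = 117/53 ≈ 2.208 bits/symbol.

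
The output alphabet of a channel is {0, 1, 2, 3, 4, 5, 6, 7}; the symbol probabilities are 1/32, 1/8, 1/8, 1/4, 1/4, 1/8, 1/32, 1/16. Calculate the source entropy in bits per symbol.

Each probability is a power of 1/2, so log₂(1/p) is an integer.
H = Σ p·log₂(1/p) = 1/32·5 + 1/8·3 + 1/8·3 + 1/4·2 + 1/4·2 + 1/8·3 + 1/32·5 + 1/16·4 = 2.6875 bits.

2.6875 bits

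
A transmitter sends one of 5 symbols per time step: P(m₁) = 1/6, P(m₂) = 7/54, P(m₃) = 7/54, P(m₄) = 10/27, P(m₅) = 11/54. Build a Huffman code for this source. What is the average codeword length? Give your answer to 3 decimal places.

Repeatedly combine the two least-probable nodes; the expected code length is the sum of the merged weights.
merge 7/54 + 7/54 → 7/27
merge 1/6 + 11/54 → 10/27
merge 7/27 + 10/27 → 17/27
merge 10/27 + 17/27 → 1
L = 7/27 + 10/27 + 17/27 + 1 = 61/27 ≈ 2.259 bits/symbol.

2.259 bits/symbol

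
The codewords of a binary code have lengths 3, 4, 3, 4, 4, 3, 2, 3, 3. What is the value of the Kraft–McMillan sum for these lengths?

With common denominator 2^4 = 16: Σ 2^(−ℓᵢ) = 2/16 + 1/16 + 2/16 + 1/16 + 1/16 + 2/16 + 4/16 + 2/16 + 2/16 = 17/16 = 1.0625.

1.0625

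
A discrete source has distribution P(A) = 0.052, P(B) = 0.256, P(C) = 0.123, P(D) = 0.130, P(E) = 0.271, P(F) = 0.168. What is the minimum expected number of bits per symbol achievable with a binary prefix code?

Repeatedly combine the two least-probable nodes; the expected code length is the sum of the merged weights.
merge 13/250 + 123/1000 → 7/40
merge 13/100 + 21/125 → 149/500
merge 7/40 + 32/125 → 431/1000
merge 271/1000 + 149/500 → 569/1000
merge 431/1000 + 569/1000 → 1
L = 7/40 + 149/500 + 431/1000 + 569/1000 + 1 = 2473/1000 = 2.473 bits/symbol.

2.473 bits/symbol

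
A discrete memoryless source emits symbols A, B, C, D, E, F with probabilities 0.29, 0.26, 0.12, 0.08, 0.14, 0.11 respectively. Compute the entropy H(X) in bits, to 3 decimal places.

2.429 bits

H = −Σ pᵢ log₂ pᵢ.
−0.29·log₂(0.29) = 0.5179
−0.26·log₂(0.26) = 0.5053
−0.12·log₂(0.12) = 0.3671
−0.08·log₂(0.08) = 0.2915
−0.14·log₂(0.14) = 0.3971
−0.11·log₂(0.11) = 0.3503
Sum ≈ 2.4292 → 2.429 bits.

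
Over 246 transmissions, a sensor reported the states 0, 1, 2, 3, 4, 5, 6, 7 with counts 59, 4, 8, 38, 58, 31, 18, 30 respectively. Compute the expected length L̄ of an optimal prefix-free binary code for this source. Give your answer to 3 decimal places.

Probabilities are the counts divided by 246.
Repeatedly combine the two least-probable nodes; the expected code length is the sum of the merged weights.
merge 2/123 + 4/123 → 2/41
merge 2/41 + 3/41 → 5/41
merge 5/41 + 5/41 → 10/41
merge 31/246 + 19/123 → 23/82
merge 29/123 + 59/246 → 39/82
merge 10/41 + 23/82 → 43/82
merge 39/82 + 43/82 → 1
L = 2/41 + 5/41 + 10/41 + 23/82 + 39/82 + 43/82 + 1 = 221/82 ≈ 2.695 bits/symbol.

2.695 bits/symbol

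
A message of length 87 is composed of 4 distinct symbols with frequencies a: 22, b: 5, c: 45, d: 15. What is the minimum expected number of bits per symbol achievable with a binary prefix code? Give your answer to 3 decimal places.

Probabilities are the counts divided by 87.
Repeatedly combine the two least-probable nodes; the expected code length is the sum of the merged weights.
merge 5/87 + 5/29 → 20/87
merge 20/87 + 22/87 → 14/29
merge 14/29 + 15/29 → 1
L = 20/87 + 14/29 + 1 = 149/87 ≈ 1.713 bits/symbol.

1.713 bits/symbol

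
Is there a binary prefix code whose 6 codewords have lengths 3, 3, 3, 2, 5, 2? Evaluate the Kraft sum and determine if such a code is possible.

0.90625; yes

With common denominator 2^5 = 32: Σ 2^(−ℓᵢ) = 4/32 + 4/32 + 4/32 + 8/32 + 1/32 + 8/32 = 29/32 = 0.90625.
Kraft's inequality requires Σ ≤ 1; here Σ = 0.90625 ≤ 1, so such a prefix code exists.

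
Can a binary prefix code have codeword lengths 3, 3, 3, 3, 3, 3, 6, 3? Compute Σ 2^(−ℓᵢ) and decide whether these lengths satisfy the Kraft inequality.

0.890625; yes

With common denominator 2^6 = 64: Σ 2^(−ℓᵢ) = 8/64 + 8/64 + 8/64 + 8/64 + 8/64 + 8/64 + 1/64 + 8/64 = 57/64 = 0.890625.
Kraft's inequality requires Σ ≤ 1; here Σ = 0.890625 ≤ 1, so such a prefix code exists.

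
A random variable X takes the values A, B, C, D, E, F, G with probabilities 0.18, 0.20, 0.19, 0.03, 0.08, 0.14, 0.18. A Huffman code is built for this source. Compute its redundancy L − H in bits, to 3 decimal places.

Entropy H = −Σ p log₂ p ≈ 2.6506 bits.
Huffman merges: 3/100+2/25→11/100; 11/100+7/50→1/4; 9/50+9/50→9/25; 19/100+1/5→39/100; 1/4+9/25→61/100; 39/100+61/100→1. L = 68/25 ≈ 2.7200.
L − H = 2.7200 − 2.6506 = 0.069 bits.

0.069 bits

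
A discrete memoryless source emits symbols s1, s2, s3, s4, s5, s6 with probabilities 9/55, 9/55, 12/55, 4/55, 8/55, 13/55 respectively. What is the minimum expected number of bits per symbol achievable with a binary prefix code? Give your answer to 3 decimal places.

Repeatedly combine the two least-probable nodes; the expected code length is the sum of the merged weights.
merge 4/55 + 8/55 → 12/55
merge 9/55 + 9/55 → 18/55
merge 12/55 + 12/55 → 24/55
merge 13/55 + 18/55 → 31/55
merge 24/55 + 31/55 → 1
L = 12/55 + 18/55 + 24/55 + 31/55 + 1 = 28/11 ≈ 2.545 bits/symbol.

2.545 bits/symbol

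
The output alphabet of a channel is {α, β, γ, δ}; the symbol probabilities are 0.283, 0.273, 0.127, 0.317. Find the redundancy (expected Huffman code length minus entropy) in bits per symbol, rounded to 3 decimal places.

Entropy H = −Σ p log₂ p ≈ 1.9302 bits.
Huffman merges: 127/1000+273/1000→2/5; 283/1000+317/1000→3/5; 2/5+3/5→1. L = 2 ≈ 2.0000.
L − H = 2.0000 − 1.9302 = 0.070 bits.

0.070 bits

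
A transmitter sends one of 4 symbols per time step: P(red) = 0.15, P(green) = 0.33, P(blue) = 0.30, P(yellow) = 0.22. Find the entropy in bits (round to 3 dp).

H = −Σ pᵢ log₂ pᵢ.
−0.15·log₂(0.15) = 0.4105
−0.33·log₂(0.33) = 0.5278
−0.30·log₂(0.30) = 0.5211
−0.22·log₂(0.22) = 0.4806
Sum ≈ 1.9400 → 1.940 bits.

1.940 bits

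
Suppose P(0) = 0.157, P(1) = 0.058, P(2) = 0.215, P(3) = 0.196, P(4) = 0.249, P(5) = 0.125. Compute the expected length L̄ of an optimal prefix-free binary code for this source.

2.523 bits/symbol

Repeatedly combine the two least-probable nodes; the expected code length is the sum of the merged weights.
merge 29/500 + 1/8 → 183/1000
merge 157/1000 + 183/1000 → 17/50
merge 49/250 + 43/200 → 411/1000
merge 249/1000 + 17/50 → 589/1000
merge 411/1000 + 589/1000 → 1
L = 183/1000 + 17/50 + 411/1000 + 589/1000 + 1 = 2523/1000 = 2.523 bits/symbol.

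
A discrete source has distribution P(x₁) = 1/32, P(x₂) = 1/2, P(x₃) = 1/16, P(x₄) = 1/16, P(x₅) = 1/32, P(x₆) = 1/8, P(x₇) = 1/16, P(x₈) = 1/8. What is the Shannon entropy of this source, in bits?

2.3125 bits

Each probability is a power of 1/2, so log₂(1/p) is an integer.
H = Σ p·log₂(1/p) = 1/32·5 + 1/2·1 + 1/16·4 + 1/16·4 + 1/32·5 + 1/8·3 + 1/16·4 + 1/8·3 = 2.3125 bits.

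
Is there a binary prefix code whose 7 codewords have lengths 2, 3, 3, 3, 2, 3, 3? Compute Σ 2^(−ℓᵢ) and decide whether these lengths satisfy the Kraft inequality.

1.125; no

With common denominator 2^3 = 8: Σ 2^(−ℓᵢ) = 2/8 + 1/8 + 1/8 + 1/8 + 2/8 + 1/8 + 1/8 = 9/8 = 1.125.
Kraft's inequality requires Σ ≤ 1; here Σ = 1.125 > 1, so no such prefix code exists.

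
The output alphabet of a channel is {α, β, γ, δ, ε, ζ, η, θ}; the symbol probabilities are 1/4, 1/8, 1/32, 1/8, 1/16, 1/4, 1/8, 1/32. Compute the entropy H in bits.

Each probability is a power of 1/2, so log₂(1/p) is an integer.
H = Σ p·log₂(1/p) = 1/4·2 + 1/8·3 + 1/32·5 + 1/8·3 + 1/16·4 + 1/4·2 + 1/8·3 + 1/32·5 = 2.6875 bits.

2.6875 bits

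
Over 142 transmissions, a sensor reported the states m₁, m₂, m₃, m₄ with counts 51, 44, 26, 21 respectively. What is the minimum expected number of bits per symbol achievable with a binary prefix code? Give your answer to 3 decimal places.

Probabilities are the counts divided by 142.
Repeatedly combine the two least-probable nodes; the expected code length is the sum of the merged weights.
merge 21/142 + 13/71 → 47/142
merge 22/71 + 47/142 → 91/142
merge 51/142 + 91/142 → 1
L = 47/142 + 91/142 + 1 = 140/71 ≈ 1.972 bits/symbol.

1.972 bits/symbol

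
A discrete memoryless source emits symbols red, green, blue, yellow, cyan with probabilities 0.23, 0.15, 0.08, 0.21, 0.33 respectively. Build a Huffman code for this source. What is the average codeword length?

Repeatedly combine the two least-probable nodes; the expected code length is the sum of the merged weights.
merge 2/25 + 3/20 → 23/100
merge 21/100 + 23/100 → 11/25
merge 23/100 + 33/100 → 14/25
merge 11/25 + 14/25 → 1
L = 23/100 + 11/25 + 14/25 + 1 = 223/100 = 2.23 bits/symbol.

2.23 bits/symbol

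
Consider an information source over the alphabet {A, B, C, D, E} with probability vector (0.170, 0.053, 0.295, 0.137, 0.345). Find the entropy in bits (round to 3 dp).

2.101 bits

H = −Σ pᵢ log₂ pᵢ.
−0.170·log₂(0.170) = 0.4346
−0.053·log₂(0.053) = 0.2246
−0.295·log₂(0.295) = 0.5196
−0.137·log₂(0.137) = 0.3929
−0.345·log₂(0.345) = 0.5297
Sum ≈ 2.1013 → 2.101 bits.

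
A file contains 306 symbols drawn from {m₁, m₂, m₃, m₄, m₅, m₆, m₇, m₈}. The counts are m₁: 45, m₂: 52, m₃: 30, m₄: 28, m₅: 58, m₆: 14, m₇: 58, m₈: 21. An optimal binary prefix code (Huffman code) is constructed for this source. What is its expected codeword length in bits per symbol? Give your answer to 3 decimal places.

2.925 bits/symbol

Probabilities are the counts divided by 306.
Repeatedly combine the two least-probable nodes; the expected code length is the sum of the merged weights.
merge 7/153 + 7/102 → 35/306
merge 14/153 + 5/51 → 29/153
merge 35/306 + 5/34 → 40/153
merge 26/153 + 29/153 → 55/153
merge 29/153 + 29/153 → 58/153
merge 40/153 + 55/153 → 95/153
merge 58/153 + 95/153 → 1
L = 35/306 + 29/153 + 40/153 + 55/153 + 58/153 + 95/153 + 1 = 895/306 ≈ 2.925 bits/symbol.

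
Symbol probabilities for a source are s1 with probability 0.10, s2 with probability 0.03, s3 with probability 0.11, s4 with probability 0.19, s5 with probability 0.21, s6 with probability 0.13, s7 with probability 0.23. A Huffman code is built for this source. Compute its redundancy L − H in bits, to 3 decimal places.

Entropy H = −Σ p log₂ p ≈ 2.6326 bits.
Huffman merges: 3/100+1/10→13/100; 11/100+13/100→6/25; 13/100+19/100→8/25; 21/100+23/100→11/25; 6/25+8/25→14/25; 11/25+14/25→1. L = 269/100 ≈ 2.6900.
L − H = 2.6900 − 2.6326 = 0.057 bits.

0.057 bits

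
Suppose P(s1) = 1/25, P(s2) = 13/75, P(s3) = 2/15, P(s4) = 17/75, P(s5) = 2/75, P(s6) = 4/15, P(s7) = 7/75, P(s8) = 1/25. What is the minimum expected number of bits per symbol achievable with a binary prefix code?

Repeatedly combine the two least-probable nodes; the expected code length is the sum of the merged weights.
merge 2/75 + 1/25 → 1/15
merge 1/25 + 1/15 → 8/75
merge 7/75 + 8/75 → 1/5
merge 2/15 + 13/75 → 23/75
merge 1/5 + 17/75 → 32/75
merge 4/15 + 23/75 → 43/75
merge 32/75 + 43/75 → 1
L = 1/15 + 8/75 + 1/5 + 23/75 + 32/75 + 43/75 + 1 = 67/25 = 2.68 bits/symbol.

2.68 bits/symbol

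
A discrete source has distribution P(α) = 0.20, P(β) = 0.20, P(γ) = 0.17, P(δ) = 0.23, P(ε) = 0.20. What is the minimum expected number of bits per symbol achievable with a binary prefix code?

Repeatedly combine the two least-probable nodes; the expected code length is the sum of the merged weights.
merge 17/100 + 1/5 → 37/100
merge 1/5 + 1/5 → 2/5
merge 23/100 + 37/100 → 3/5
merge 2/5 + 3/5 → 1
L = 37/100 + 2/5 + 3/5 + 1 = 237/100 = 2.37 bits/symbol.

2.37 bits/symbol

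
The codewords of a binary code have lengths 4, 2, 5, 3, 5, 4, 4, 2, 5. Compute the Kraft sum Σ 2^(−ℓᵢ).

0.90625

With common denominator 2^5 = 32: Σ 2^(−ℓᵢ) = 2/32 + 8/32 + 1/32 + 4/32 + 1/32 + 2/32 + 2/32 + 8/32 + 1/32 = 29/32 = 0.90625.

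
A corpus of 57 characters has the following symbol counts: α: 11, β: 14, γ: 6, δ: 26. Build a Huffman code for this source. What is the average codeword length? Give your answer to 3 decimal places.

Probabilities are the counts divided by 57.
Repeatedly combine the two least-probable nodes; the expected code length is the sum of the merged weights.
merge 2/19 + 11/57 → 17/57
merge 14/57 + 17/57 → 31/57
merge 26/57 + 31/57 → 1
L = 17/57 + 31/57 + 1 = 35/19 ≈ 1.842 bits/symbol.

1.842 bits/symbol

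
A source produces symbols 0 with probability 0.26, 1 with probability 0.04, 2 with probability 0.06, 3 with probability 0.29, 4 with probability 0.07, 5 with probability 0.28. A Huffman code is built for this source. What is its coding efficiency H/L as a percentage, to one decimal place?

Entropy H = −Σ p log₂ p ≈ 2.2353 bits.
Huffman merges: 1/25+3/50→1/10; 7/100+1/10→17/100; 17/100+13/50→43/100; 7/25+29/100→57/100; 43/100+57/100→1. L = 227/100 ≈ 2.2700.
Efficiency = H/L = 2.2353/2.2700 = 98.5%.

98.5%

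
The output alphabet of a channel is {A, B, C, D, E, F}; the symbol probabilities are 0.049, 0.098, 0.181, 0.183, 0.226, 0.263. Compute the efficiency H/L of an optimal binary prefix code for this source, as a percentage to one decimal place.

Entropy H = −Σ p log₂ p ≈ 2.4280 bits.
Huffman merges: 49/1000+49/500→147/1000; 147/1000+181/1000→41/125; 183/1000+113/500→409/1000; 263/1000+41/125→591/1000; 409/1000+591/1000→1. L = 99/40 ≈ 2.4750.
Efficiency = H/L = 2.4280/2.4750 = 98.1%.

98.1%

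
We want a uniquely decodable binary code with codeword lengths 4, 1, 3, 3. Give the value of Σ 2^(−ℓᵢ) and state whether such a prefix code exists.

0.8125; yes

With common denominator 2^4 = 16: Σ 2^(−ℓᵢ) = 1/16 + 8/16 + 2/16 + 2/16 = 13/16 = 0.8125.
Kraft's inequality requires Σ ≤ 1; here Σ = 0.8125 ≤ 1, so such a prefix code exists.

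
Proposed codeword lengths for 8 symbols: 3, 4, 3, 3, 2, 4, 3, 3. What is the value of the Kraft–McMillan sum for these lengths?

1

With common denominator 2^4 = 16: Σ 2^(−ℓᵢ) = 2/16 + 1/16 + 2/16 + 2/16 + 4/16 + 1/16 + 2/16 + 2/16 = 16/16 = 1.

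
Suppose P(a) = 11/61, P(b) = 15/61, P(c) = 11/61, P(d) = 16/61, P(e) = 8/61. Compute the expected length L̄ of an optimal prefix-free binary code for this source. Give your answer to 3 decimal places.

2.311 bits/symbol

Repeatedly combine the two least-probable nodes; the expected code length is the sum of the merged weights.
merge 8/61 + 11/61 → 19/61
merge 11/61 + 15/61 → 26/61
merge 16/61 + 19/61 → 35/61
merge 26/61 + 35/61 → 1
L = 19/61 + 26/61 + 35/61 + 1 = 141/61 ≈ 2.311 bits/symbol.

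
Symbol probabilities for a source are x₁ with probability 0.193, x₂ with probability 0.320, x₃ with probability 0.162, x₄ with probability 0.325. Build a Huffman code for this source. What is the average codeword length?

2 bits/symbol

Repeatedly combine the two least-probable nodes; the expected code length is the sum of the merged weights.
merge 81/500 + 193/1000 → 71/200
merge 8/25 + 13/40 → 129/200
merge 71/200 + 129/200 → 1
L = 71/200 + 129/200 + 1 = 2 bits/symbol.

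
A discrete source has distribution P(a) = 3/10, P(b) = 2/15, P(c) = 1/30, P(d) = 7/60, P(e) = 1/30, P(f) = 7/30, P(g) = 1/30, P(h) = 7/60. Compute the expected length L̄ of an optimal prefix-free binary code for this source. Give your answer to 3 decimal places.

Repeatedly combine the two least-probable nodes; the expected code length is the sum of the merged weights.
merge 1/30 + 1/30 → 1/15
merge 1/30 + 1/15 → 1/10
merge 1/10 + 7/60 → 13/60
merge 7/60 + 2/15 → 1/4
merge 13/60 + 7/30 → 9/20
merge 1/4 + 3/10 → 11/20
merge 9/20 + 11/20 → 1
L = 1/15 + 1/10 + 13/60 + 1/4 + 9/20 + 11/20 + 1 = 79/30 ≈ 2.633 bits/symbol.

2.633 bits/symbol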